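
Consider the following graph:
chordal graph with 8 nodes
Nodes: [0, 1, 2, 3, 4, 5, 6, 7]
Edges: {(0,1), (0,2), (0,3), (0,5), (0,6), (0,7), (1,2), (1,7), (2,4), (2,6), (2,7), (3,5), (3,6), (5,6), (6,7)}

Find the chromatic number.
Clique number ω(G) = 4 (lower bound: χ ≥ ω).
The clique on [0, 1, 2, 7] has size 4, forcing χ ≥ 4, and the coloring below uses 4 colors, so χ(G) = 4.
A valid 4-coloring: color 1: [0, 4]; color 2: [1, 6]; color 3: [2, 3]; color 4: [5, 7].

χ(G) = 4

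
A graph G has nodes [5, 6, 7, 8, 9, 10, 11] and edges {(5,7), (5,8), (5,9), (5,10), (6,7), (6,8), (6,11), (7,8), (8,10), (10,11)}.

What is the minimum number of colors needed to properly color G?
Clique number ω(G) = 3 (lower bound: χ ≥ ω).
The clique on [5, 8, 10] has size 3, forcing χ ≥ 3, and the coloring below uses 3 colors, so χ(G) = 3.
A valid 3-coloring: color 1: [8, 9, 11]; color 2: [5, 6]; color 3: [7, 10].

χ(G) = 3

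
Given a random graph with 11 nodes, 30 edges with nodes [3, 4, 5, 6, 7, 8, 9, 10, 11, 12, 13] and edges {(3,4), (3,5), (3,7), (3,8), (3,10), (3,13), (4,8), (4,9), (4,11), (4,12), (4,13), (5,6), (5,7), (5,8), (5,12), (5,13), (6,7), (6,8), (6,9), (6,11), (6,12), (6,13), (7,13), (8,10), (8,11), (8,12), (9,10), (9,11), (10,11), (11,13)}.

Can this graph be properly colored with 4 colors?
Yes, G is 4-colorable

A valid 4-coloring: color 1: [3, 6]; color 2: [8, 9, 13]; color 3: [7, 11, 12]; color 4: [4, 5, 10].
(χ(G) = 4 ≤ 4.)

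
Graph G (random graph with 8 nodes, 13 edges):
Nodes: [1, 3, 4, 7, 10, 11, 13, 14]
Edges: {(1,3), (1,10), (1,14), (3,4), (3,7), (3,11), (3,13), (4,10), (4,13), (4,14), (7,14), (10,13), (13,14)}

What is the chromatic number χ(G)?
χ(G) = 3

Clique number ω(G) = 3 (lower bound: χ ≥ ω).
The clique on [4, 10, 13] has size 3, forcing χ ≥ 3, and the coloring below uses 3 colors, so χ(G) = 3.
A valid 3-coloring: color 1: [3, 10, 14]; color 2: [1, 7, 11, 13]; color 3: [4].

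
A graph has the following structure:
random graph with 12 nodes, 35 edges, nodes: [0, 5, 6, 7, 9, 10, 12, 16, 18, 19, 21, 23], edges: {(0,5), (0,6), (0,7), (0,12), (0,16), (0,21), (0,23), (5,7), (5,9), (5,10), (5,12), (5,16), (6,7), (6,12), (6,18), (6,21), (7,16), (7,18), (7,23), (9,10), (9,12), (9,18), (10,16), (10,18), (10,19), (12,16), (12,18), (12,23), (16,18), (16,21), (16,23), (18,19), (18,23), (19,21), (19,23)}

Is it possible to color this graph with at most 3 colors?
No, G is not 3-colorable

The clique on vertices [0, 5, 12, 16] has size 4 > 3, so it alone needs 4 colors.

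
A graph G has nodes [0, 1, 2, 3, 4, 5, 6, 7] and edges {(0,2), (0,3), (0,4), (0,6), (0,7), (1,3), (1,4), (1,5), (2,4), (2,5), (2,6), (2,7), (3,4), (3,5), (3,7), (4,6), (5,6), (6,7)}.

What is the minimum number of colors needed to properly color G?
χ(G) = 4

Clique number ω(G) = 4 (lower bound: χ ≥ ω).
The clique on [0, 2, 4, 6] has size 4, forcing χ ≥ 4, and the coloring below uses 4 colors, so χ(G) = 4.
A valid 4-coloring: color 1: [3, 6]; color 2: [4, 5, 7]; color 3: [0, 1]; color 4: [2].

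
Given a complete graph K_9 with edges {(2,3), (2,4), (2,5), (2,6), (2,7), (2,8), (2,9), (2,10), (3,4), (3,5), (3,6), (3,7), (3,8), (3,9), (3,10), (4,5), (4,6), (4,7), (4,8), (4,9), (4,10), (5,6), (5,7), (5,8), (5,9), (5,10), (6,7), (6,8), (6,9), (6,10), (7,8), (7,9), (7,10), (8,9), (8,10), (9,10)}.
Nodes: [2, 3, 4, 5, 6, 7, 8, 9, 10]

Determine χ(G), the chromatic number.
χ(G) = 9

Clique number ω(G) = 9 (lower bound: χ ≥ ω).
The clique on [2, 3, 4, 5, 6, 7, 8, 9, 10] has size 9, forcing χ ≥ 9, and the coloring below uses 9 colors, so χ(G) = 9.
A valid 9-coloring: color 1: [8]; color 2: [3]; color 3: [7]; color 4: [6]; color 5: [2]; color 6: [10]; color 7: [5]; color 8: [9]; color 9: [4].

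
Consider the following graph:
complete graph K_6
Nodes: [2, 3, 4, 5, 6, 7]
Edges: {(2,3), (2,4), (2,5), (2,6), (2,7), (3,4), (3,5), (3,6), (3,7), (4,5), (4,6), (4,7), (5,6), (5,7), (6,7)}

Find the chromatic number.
χ(G) = 6

Clique number ω(G) = 6 (lower bound: χ ≥ ω).
The clique on [2, 3, 4, 5, 6, 7] has size 6, forcing χ ≥ 6, and the coloring below uses 6 colors, so χ(G) = 6.
A valid 6-coloring: color 1: [2]; color 2: [6]; color 3: [3]; color 4: [4]; color 5: [5]; color 6: [7].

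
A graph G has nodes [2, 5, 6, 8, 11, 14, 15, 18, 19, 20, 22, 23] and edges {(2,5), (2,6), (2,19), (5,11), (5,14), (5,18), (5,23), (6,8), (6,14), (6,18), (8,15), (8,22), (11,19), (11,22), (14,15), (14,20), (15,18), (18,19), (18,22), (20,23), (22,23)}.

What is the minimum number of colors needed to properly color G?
χ(G) = 2

Clique number ω(G) = 2 (lower bound: χ ≥ ω).
The graph is bipartite (no odd cycle), so 2 colors suffice: χ(G) = 2.
A valid 2-coloring: color 1: [5, 6, 15, 19, 20, 22]; color 2: [2, 8, 11, 14, 18, 23].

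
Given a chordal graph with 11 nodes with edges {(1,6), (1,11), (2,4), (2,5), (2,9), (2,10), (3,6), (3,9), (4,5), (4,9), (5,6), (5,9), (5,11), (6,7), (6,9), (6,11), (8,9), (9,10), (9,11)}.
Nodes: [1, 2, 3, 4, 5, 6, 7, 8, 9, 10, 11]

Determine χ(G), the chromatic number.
χ(G) = 4

Clique number ω(G) = 4 (lower bound: χ ≥ ω).
The clique on [2, 4, 5, 9] has size 4, forcing χ ≥ 4, and the coloring below uses 4 colors, so χ(G) = 4.
A valid 4-coloring: color 1: [1, 7, 9]; color 2: [2, 6, 8]; color 3: [3, 5, 10]; color 4: [4, 11].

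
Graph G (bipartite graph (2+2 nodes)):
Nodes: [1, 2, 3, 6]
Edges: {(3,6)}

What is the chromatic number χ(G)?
Clique number ω(G) = 2 (lower bound: χ ≥ ω).
The graph is bipartite (no odd cycle), so 2 colors suffice: χ(G) = 2.
A valid 2-coloring: color 1: [1, 2, 3]; color 2: [6].

χ(G) = 2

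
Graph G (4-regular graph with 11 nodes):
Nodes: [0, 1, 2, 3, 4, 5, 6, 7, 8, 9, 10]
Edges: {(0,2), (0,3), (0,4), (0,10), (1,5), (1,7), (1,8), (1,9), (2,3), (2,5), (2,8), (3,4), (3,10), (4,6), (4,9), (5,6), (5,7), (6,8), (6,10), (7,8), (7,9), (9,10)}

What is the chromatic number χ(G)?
Clique number ω(G) = 3 (lower bound: χ ≥ ω).
The clique on [0, 3, 10] has size 3, forcing χ ≥ 3, and the coloring below uses 3 colors, so χ(G) = 3.
A valid 3-coloring: color 1: [0, 1, 6]; color 2: [3, 5, 8, 9]; color 3: [2, 4, 7, 10].

χ(G) = 3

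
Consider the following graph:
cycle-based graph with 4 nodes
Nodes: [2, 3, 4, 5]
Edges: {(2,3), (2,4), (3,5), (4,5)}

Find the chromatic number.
Clique number ω(G) = 2 (lower bound: χ ≥ ω).
The graph is bipartite (no odd cycle), so 2 colors suffice: χ(G) = 2.
A valid 2-coloring: color 1: [2, 5]; color 2: [3, 4].

χ(G) = 2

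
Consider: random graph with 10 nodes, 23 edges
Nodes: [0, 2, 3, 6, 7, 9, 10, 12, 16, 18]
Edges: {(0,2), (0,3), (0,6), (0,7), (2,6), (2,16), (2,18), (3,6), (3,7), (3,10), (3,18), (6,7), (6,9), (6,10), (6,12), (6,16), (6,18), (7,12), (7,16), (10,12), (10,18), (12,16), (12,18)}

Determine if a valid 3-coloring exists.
The clique on vertices [0, 3, 6, 7] has size 4 > 3, so it alone needs 4 colors.

No, G is not 3-colorable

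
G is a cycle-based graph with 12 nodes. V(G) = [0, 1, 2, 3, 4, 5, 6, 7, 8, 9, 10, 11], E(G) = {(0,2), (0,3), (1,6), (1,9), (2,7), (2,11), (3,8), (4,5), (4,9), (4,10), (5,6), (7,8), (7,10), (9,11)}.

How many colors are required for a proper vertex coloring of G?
Clique number ω(G) = 2 (lower bound: χ ≥ ω).
Odd cycle [5, 6, 1, 9, 4] needs 3 colors (χ ≥ 3).
The coloring below uses 3 colors, so χ(G) = 3.
A valid 3-coloring: color 1: [2, 3, 5, 9, 10]; color 2: [0, 4, 6, 7, 11]; color 3: [1, 8].

χ(G) = 3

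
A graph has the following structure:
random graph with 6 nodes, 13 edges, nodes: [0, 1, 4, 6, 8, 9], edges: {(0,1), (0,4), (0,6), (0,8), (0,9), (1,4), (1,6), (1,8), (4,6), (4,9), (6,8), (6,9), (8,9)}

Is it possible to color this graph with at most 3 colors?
The clique on vertices [0, 1, 6, 8] has size 4 > 3, so it alone needs 4 colors.

No, G is not 3-colorable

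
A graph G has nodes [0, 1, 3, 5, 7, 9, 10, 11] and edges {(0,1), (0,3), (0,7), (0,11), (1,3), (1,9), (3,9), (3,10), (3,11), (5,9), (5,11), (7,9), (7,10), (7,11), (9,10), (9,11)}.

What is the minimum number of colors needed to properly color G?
Clique number ω(G) = 3 (lower bound: χ ≥ ω).
The clique on [0, 1, 3] has size 3, forcing χ ≥ 3, and the coloring below uses 3 colors, so χ(G) = 3.
A valid 3-coloring: color 1: [0, 9]; color 2: [3, 5, 7]; color 3: [1, 10, 11].

χ(G) = 3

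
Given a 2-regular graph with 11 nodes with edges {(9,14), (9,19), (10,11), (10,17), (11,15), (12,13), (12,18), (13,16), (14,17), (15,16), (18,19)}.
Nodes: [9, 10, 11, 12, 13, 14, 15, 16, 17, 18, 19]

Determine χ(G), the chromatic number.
Clique number ω(G) = 2 (lower bound: χ ≥ ω).
Odd cycle [14, 17, 10, 11, 15, 16, 13, 12, 18, 19, 9] needs 3 colors (χ ≥ 3).
The coloring below uses 3 colors, so χ(G) = 3.
A valid 3-coloring: color 1: [10, 12, 14, 16, 19]; color 2: [9, 13, 15, 17, 18]; color 3: [11].

χ(G) = 3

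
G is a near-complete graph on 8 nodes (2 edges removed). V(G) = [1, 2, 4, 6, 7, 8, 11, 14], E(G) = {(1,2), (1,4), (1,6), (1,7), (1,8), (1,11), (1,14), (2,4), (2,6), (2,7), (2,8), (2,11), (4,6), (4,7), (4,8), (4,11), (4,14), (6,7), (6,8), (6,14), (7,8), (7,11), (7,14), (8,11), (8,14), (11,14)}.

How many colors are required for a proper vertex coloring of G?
Clique number ω(G) = 6 (lower bound: χ ≥ ω).
The clique on [1, 2, 4, 7, 8, 11] has size 6, forcing χ ≥ 6, and the coloring below uses 6 colors, so χ(G) = 6.
A valid 6-coloring: color 1: [1]; color 2: [4]; color 3: [7]; color 4: [8]; color 5: [2, 14]; color 6: [6, 11].

χ(G) = 6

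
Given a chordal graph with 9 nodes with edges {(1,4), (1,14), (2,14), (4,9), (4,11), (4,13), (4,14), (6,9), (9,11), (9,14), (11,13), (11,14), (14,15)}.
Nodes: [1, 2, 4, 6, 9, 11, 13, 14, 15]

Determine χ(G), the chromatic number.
χ(G) = 4

Clique number ω(G) = 4 (lower bound: χ ≥ ω).
The clique on [4, 9, 11, 14] has size 4, forcing χ ≥ 4, and the coloring below uses 4 colors, so χ(G) = 4.
A valid 4-coloring: color 1: [6, 13, 14]; color 2: [2, 4, 15]; color 3: [1, 9]; color 4: [11].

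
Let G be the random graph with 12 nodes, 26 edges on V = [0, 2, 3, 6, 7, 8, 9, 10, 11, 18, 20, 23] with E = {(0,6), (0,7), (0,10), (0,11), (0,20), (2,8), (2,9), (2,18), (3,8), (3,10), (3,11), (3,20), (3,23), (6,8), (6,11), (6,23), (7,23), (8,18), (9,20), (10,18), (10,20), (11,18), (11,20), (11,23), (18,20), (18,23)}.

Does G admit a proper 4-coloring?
A valid 4-coloring: color 1: [0, 3, 9, 18]; color 2: [8, 20, 23]; color 3: [2, 7, 10, 11]; color 4: [6].
(χ(G) = 4 ≤ 4.)

Yes, G is 4-colorable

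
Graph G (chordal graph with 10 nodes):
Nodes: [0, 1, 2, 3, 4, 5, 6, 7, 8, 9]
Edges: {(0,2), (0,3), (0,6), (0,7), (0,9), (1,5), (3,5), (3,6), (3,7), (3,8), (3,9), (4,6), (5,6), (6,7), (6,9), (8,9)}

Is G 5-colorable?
Yes, G is 5-colorable

A valid 5-coloring: color 1: [1, 2, 6, 8]; color 2: [3, 4]; color 3: [0, 5]; color 4: [7, 9].
(χ(G) = 4 ≤ 5.)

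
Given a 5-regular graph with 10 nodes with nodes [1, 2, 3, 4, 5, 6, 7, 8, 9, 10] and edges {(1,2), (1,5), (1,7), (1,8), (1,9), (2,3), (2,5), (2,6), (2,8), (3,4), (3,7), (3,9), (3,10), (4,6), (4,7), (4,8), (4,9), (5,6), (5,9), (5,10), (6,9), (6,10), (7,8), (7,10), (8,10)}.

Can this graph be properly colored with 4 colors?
Yes, G is 4-colorable

A valid 4-coloring: color 1: [2, 7, 9]; color 2: [3, 6, 8]; color 3: [4, 5]; color 4: [1, 10].
(χ(G) = 4 ≤ 4.)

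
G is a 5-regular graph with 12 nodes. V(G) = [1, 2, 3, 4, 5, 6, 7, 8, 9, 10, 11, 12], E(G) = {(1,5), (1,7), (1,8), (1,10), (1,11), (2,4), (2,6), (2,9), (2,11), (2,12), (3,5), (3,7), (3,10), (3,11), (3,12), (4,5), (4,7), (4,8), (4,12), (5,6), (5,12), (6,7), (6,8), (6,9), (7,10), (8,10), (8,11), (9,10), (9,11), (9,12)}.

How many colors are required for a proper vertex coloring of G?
χ(G) = 3

Clique number ω(G) = 3 (lower bound: χ ≥ ω).
The clique on [1, 8, 10] has size 3, forcing χ ≥ 3, and the coloring below uses 3 colors, so χ(G) = 3.
A valid 3-coloring: color 1: [6, 10, 11, 12]; color 2: [1, 3, 4, 9]; color 3: [2, 5, 7, 8].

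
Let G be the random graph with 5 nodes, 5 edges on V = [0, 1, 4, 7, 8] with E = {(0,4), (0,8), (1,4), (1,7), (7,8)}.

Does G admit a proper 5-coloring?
Yes, G is 5-colorable

A valid 5-coloring: color 1: [4, 8]; color 2: [0, 7]; color 3: [1].
(χ(G) = 3 ≤ 5.)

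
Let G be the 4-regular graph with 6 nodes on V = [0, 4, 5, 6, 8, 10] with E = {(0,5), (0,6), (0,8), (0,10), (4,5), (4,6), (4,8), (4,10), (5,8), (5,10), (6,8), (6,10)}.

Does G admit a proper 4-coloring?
Yes, G is 4-colorable

A valid 4-coloring: color 1: [8, 10]; color 2: [5, 6]; color 3: [0, 4].
(χ(G) = 3 ≤ 4.)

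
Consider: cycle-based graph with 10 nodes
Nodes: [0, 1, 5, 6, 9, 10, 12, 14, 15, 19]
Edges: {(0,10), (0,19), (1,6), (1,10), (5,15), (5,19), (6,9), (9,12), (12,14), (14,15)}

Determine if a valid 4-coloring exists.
Yes, G is 4-colorable

A valid 4-coloring: color 1: [0, 1, 5, 9, 14]; color 2: [6, 10, 12, 15, 19].
(χ(G) = 2 ≤ 4.)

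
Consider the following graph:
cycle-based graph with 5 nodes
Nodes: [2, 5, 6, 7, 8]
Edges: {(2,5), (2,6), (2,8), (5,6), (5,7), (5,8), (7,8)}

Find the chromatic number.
Clique number ω(G) = 3 (lower bound: χ ≥ ω).
The clique on [2, 5, 8] has size 3, forcing χ ≥ 3, and the coloring below uses 3 colors, so χ(G) = 3.
A valid 3-coloring: color 1: [5]; color 2: [6, 8]; color 3: [2, 7].

χ(G) = 3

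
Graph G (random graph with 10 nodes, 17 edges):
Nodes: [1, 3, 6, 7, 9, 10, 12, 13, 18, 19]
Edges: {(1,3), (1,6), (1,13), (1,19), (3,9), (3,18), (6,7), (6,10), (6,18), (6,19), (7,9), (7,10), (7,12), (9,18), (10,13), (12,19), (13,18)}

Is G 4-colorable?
A valid 4-coloring: color 1: [3, 6, 12, 13]; color 2: [7, 18, 19]; color 3: [1, 9, 10].
(χ(G) = 3 ≤ 4.)

Yes, G is 4-colorable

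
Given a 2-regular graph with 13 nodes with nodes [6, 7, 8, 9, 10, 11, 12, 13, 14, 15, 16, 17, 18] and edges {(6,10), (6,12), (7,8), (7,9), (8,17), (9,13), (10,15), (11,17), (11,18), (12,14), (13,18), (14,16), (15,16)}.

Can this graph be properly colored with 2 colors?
No, G is not 2-colorable

Odd cycle [13, 9, 7, 8, 17, 11, 18] needs 3 colors (χ ≥ 3).
Hence χ(G) ≥ 3 > 2, so no proper 2-coloring exists.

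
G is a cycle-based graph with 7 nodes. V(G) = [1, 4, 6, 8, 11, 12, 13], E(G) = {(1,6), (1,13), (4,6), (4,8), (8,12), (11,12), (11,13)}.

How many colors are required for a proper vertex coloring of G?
Clique number ω(G) = 2 (lower bound: χ ≥ ω).
Odd cycle [8, 12, 11, 13, 1, 6, 4] needs 3 colors (χ ≥ 3).
The coloring below uses 3 colors, so χ(G) = 3.
A valid 3-coloring: color 1: [6, 8, 11]; color 2: [4, 12, 13]; color 3: [1].

χ(G) = 3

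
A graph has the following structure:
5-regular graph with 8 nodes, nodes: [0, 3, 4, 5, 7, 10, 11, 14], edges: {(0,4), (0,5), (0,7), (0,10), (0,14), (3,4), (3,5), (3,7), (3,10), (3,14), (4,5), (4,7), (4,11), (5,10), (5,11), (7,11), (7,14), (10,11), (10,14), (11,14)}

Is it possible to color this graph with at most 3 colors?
No, G is not 3-colorable

Odd cycle [4, 5, 10, 14, 7] needs 3 colors (χ ≥ 3).
Vertex 0 is adjacent to every vertex of [4, 5, 7, 10, 14], which already need 3 colors among themselves, so 0 needs a new color (χ ≥ 4).
Hence χ(G) ≥ 4 > 3, so no proper 3-coloring exists.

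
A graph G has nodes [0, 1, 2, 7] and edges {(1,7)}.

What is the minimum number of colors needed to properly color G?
Clique number ω(G) = 2 (lower bound: χ ≥ ω).
The graph is bipartite (no odd cycle), so 2 colors suffice: χ(G) = 2.
A valid 2-coloring: color 1: [0, 2, 7]; color 2: [1].

χ(G) = 2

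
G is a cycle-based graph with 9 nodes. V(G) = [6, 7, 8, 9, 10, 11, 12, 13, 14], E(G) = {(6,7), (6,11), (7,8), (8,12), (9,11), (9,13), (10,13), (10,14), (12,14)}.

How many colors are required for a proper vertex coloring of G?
χ(G) = 3

Clique number ω(G) = 2 (lower bound: χ ≥ ω).
Odd cycle [13, 10, 14, 12, 8, 7, 6, 11, 9] needs 3 colors (χ ≥ 3).
The coloring below uses 3 colors, so χ(G) = 3.
A valid 3-coloring: color 1: [8, 11, 13, 14]; color 2: [7, 9, 10, 12]; color 3: [6].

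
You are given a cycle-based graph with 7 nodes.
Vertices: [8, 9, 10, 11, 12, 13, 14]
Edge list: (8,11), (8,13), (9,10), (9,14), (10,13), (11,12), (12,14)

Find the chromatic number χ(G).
χ(G) = 3

Clique number ω(G) = 2 (lower bound: χ ≥ ω).
Odd cycle [11, 8, 13, 10, 9, 14, 12] needs 3 colors (χ ≥ 3).
The coloring below uses 3 colors, so χ(G) = 3.
A valid 3-coloring: color 1: [11, 13, 14]; color 2: [8, 10, 12]; color 3: [9].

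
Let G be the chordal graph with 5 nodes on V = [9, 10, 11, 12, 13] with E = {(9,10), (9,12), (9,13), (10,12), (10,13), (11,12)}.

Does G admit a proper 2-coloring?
The clique on vertices [9, 10, 12] has size 3 > 2, so it alone needs 3 colors.

No, G is not 2-colorable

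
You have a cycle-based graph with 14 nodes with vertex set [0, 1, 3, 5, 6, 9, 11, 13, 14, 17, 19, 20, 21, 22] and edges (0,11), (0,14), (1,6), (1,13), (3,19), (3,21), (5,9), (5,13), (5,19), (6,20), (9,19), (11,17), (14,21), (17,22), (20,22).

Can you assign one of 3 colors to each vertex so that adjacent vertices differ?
Yes, G is 3-colorable

A valid 3-coloring: color 1: [0, 6, 13, 19, 21, 22]; color 2: [1, 3, 5, 14, 17, 20]; color 3: [9, 11].
(χ(G) = 3 ≤ 3.)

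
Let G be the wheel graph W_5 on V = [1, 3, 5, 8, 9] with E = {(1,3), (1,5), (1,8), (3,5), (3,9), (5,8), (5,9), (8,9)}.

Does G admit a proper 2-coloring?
The clique on vertices [5, 8, 9] has size 3 > 2, so it alone needs 3 colors.

No, G is not 2-colorable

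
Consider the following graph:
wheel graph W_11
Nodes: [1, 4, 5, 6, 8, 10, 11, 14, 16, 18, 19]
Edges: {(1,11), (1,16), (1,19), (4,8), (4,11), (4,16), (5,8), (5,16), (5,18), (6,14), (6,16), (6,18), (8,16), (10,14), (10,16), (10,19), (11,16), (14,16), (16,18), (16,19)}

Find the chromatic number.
χ(G) = 3

Clique number ω(G) = 3 (lower bound: χ ≥ ω).
The clique on [1, 16, 19] has size 3, forcing χ ≥ 3, and the coloring below uses 3 colors, so χ(G) = 3.
A valid 3-coloring: color 1: [16]; color 2: [8, 11, 14, 18, 19]; color 3: [1, 4, 5, 6, 10].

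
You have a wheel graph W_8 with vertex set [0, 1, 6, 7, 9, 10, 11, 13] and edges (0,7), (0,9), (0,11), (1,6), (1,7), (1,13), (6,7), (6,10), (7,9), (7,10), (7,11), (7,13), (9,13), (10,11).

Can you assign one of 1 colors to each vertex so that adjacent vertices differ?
The clique on vertices [0, 7, 9] has size 3 > 1, so it alone needs 3 colors.

No, G is not 1-colorable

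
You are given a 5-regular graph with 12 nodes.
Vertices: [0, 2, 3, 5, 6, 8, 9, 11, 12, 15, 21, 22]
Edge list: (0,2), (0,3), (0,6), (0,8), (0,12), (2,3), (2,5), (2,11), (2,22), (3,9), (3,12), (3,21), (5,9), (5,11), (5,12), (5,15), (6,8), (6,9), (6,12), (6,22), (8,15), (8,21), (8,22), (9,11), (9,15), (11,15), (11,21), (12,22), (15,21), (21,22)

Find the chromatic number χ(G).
χ(G) = 4

Clique number ω(G) = 4 (lower bound: χ ≥ ω).
The clique on [5, 9, 11, 15] has size 4, forcing χ ≥ 4, and the coloring below uses 4 colors, so χ(G) = 4.
A valid 4-coloring: color 1: [3, 15, 22]; color 2: [0, 5, 21]; color 3: [2, 8, 9, 12]; color 4: [6, 11].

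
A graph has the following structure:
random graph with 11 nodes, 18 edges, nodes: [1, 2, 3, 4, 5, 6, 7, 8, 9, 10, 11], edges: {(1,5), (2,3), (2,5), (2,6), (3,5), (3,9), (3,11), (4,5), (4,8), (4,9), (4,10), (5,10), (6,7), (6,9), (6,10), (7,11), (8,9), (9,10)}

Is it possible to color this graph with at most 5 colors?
Yes, G is 5-colorable

A valid 5-coloring: color 1: [5, 9, 11]; color 2: [1, 3, 4, 6]; color 3: [2, 7, 8, 10].
(χ(G) = 3 ≤ 5.)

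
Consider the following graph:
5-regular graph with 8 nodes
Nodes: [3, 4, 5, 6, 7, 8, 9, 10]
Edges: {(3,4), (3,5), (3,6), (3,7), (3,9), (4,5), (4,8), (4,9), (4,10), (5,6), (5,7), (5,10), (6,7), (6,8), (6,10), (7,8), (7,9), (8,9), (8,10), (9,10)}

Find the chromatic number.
Clique number ω(G) = 4 (lower bound: χ ≥ ω).
The clique on [4, 8, 9, 10] has size 4, forcing χ ≥ 4, and the coloring below uses 4 colors, so χ(G) = 4.
A valid 4-coloring: color 1: [4, 6]; color 2: [5, 9]; color 3: [7, 10]; color 4: [3, 8].

χ(G) = 4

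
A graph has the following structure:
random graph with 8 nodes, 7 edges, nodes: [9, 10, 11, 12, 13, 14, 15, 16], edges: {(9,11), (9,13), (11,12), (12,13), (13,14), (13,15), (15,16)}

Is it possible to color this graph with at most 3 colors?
A valid 3-coloring: color 1: [10, 11, 13, 16]; color 2: [9, 12, 14, 15].
(χ(G) = 2 ≤ 3.)

Yes, G is 3-colorable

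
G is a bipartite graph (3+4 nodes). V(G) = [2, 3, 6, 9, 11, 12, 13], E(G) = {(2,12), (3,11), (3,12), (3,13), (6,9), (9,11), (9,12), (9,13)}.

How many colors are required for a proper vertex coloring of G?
Clique number ω(G) = 2 (lower bound: χ ≥ ω).
The graph is bipartite (no odd cycle), so 2 colors suffice: χ(G) = 2.
A valid 2-coloring: color 1: [2, 3, 9]; color 2: [6, 11, 12, 13].

χ(G) = 2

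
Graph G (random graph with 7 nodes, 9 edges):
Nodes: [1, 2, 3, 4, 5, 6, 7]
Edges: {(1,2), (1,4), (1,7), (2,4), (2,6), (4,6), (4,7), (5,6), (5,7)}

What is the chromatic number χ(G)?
Clique number ω(G) = 3 (lower bound: χ ≥ ω).
The clique on [1, 2, 4] has size 3, forcing χ ≥ 3, and the coloring below uses 3 colors, so χ(G) = 3.
A valid 3-coloring: color 1: [3, 4, 5]; color 2: [2, 7]; color 3: [1, 6].

χ(G) = 3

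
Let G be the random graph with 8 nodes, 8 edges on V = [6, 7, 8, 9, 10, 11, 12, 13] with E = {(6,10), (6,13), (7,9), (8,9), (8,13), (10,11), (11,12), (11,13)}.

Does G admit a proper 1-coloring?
No, G is not 1-colorable

Edge (6,10) forces its endpoints to differ, so 1 color is not enough.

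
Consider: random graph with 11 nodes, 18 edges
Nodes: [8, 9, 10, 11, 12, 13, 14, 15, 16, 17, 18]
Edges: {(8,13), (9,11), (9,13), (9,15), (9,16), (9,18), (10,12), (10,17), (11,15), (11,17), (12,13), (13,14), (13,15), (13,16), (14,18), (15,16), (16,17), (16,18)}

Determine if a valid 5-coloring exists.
Yes, G is 5-colorable

A valid 5-coloring: color 1: [10, 11, 13, 18]; color 2: [8, 12, 14, 16]; color 3: [9, 17]; color 4: [15].
(χ(G) = 4 ≤ 5.)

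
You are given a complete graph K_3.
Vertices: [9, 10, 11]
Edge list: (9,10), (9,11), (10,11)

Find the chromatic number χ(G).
Clique number ω(G) = 3 (lower bound: χ ≥ ω).
The clique on [9, 10, 11] has size 3, forcing χ ≥ 3, and the coloring below uses 3 colors, so χ(G) = 3.
A valid 3-coloring: color 1: [10]; color 2: [11]; color 3: [9].

χ(G) = 3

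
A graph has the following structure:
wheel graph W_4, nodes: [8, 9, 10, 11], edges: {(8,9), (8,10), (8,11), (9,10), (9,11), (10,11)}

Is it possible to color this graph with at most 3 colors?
The clique on vertices [8, 9, 10, 11] has size 4 > 3, so it alone needs 4 colors.

No, G is not 3-colorable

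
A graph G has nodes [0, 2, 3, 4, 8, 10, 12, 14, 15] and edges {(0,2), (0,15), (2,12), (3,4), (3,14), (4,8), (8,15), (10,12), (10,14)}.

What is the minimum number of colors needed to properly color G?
Clique number ω(G) = 2 (lower bound: χ ≥ ω).
Odd cycle [8, 4, 3, 14, 10, 12, 2, 0, 15] needs 3 colors (χ ≥ 3).
The coloring below uses 3 colors, so χ(G) = 3.
A valid 3-coloring: color 1: [0, 3, 8, 10]; color 2: [4, 12, 14, 15]; color 3: [2].

χ(G) = 3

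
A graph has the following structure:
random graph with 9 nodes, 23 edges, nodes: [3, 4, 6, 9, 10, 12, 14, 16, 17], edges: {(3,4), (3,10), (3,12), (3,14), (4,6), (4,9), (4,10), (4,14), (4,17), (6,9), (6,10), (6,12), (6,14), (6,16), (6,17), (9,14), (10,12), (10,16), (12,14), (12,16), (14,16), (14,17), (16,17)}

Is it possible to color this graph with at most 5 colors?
A valid 5-coloring: color 1: [3, 6]; color 2: [10, 14]; color 3: [4, 16]; color 4: [9, 12, 17].
(χ(G) = 4 ≤ 5.)

Yes, G is 5-colorable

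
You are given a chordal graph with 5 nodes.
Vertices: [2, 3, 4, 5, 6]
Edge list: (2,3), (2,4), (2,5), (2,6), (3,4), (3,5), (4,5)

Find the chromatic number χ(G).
Clique number ω(G) = 4 (lower bound: χ ≥ ω).
The clique on [2, 3, 4, 5] has size 4, forcing χ ≥ 4, and the coloring below uses 4 colors, so χ(G) = 4.
A valid 4-coloring: color 1: [2]; color 2: [5, 6]; color 3: [4]; color 4: [3].

χ(G) = 4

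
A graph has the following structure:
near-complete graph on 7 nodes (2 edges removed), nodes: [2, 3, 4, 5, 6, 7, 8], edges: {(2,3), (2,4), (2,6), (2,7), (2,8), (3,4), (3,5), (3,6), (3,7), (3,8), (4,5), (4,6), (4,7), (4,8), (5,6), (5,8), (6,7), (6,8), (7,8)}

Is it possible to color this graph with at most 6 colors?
A valid 6-coloring: color 1: [3]; color 2: [6]; color 3: [4]; color 4: [8]; color 5: [2, 5]; color 6: [7].
(χ(G) = 6 ≤ 6.)

Yes, G is 6-colorable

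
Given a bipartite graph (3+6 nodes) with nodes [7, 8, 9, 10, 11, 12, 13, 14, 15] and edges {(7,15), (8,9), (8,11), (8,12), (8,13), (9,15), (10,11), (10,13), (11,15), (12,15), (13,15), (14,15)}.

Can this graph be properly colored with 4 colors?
Yes, G is 4-colorable

A valid 4-coloring: color 1: [8, 10, 15]; color 2: [7, 9, 11, 12, 13, 14].
(χ(G) = 2 ≤ 4.)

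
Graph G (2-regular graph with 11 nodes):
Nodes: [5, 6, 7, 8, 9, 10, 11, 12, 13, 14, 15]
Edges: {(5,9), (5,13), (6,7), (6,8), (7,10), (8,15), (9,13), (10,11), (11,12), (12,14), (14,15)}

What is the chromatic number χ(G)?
χ(G) = 3

Clique number ω(G) = 3 (lower bound: χ ≥ ω).
The clique on [5, 9, 13] has size 3, forcing χ ≥ 3, and the coloring below uses 3 colors, so χ(G) = 3.
A valid 3-coloring: color 1: [6, 9, 10, 12, 15]; color 2: [5, 7, 8, 11, 14]; color 3: [13].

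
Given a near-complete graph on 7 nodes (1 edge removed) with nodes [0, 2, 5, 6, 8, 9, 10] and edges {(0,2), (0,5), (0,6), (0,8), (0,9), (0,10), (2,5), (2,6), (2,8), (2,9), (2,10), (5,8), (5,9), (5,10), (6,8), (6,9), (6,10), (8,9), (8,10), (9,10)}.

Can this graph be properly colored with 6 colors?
A valid 6-coloring: color 1: [8]; color 2: [9]; color 3: [0]; color 4: [10]; color 5: [2]; color 6: [5, 6].
(χ(G) = 6 ≤ 6.)

Yes, G is 6-colorable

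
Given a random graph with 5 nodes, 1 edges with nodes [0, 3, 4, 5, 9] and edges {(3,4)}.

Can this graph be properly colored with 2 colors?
Yes, G is 2-colorable

A valid 2-coloring: color 1: [0, 4, 5, 9]; color 2: [3].
(χ(G) = 2 ≤ 2.)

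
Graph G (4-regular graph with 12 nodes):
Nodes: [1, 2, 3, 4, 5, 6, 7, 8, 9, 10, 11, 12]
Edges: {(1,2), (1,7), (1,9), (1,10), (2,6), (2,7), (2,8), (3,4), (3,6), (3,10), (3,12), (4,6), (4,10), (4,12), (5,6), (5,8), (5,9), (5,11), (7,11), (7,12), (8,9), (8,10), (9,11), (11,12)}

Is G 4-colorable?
Yes, G is 4-colorable

A valid 4-coloring: color 1: [6, 7, 9, 10]; color 2: [1, 4, 8, 11]; color 3: [2, 5, 12]; color 4: [3].
(χ(G) = 4 ≤ 4.)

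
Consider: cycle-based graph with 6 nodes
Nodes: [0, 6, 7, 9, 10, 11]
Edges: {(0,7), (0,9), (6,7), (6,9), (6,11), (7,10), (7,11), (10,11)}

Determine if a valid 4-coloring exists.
Yes, G is 4-colorable

A valid 4-coloring: color 1: [7, 9]; color 2: [0, 6, 10]; color 3: [11].
(χ(G) = 3 ≤ 4.)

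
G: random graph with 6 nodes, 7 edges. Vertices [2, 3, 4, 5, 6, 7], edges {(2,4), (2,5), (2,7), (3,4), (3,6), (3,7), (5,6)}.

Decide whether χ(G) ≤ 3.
Yes, G is 3-colorable

A valid 3-coloring: color 1: [3, 5]; color 2: [2, 6]; color 3: [4, 7].
(χ(G) = 3 ≤ 3.)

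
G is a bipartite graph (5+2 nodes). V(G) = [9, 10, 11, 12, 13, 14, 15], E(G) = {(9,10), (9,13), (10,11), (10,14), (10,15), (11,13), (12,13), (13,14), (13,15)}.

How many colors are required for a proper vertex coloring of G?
χ(G) = 2

Clique number ω(G) = 2 (lower bound: χ ≥ ω).
The graph is bipartite (no odd cycle), so 2 colors suffice: χ(G) = 2.
A valid 2-coloring: color 1: [10, 13]; color 2: [9, 11, 12, 14, 15].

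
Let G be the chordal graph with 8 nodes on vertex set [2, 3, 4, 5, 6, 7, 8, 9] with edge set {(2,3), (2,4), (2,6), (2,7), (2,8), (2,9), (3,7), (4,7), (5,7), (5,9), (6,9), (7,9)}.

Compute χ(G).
χ(G) = 3

Clique number ω(G) = 3 (lower bound: χ ≥ ω).
The clique on [2, 6, 9] has size 3, forcing χ ≥ 3, and the coloring below uses 3 colors, so χ(G) = 3.
A valid 3-coloring: color 1: [2, 5]; color 2: [6, 7, 8]; color 3: [3, 4, 9].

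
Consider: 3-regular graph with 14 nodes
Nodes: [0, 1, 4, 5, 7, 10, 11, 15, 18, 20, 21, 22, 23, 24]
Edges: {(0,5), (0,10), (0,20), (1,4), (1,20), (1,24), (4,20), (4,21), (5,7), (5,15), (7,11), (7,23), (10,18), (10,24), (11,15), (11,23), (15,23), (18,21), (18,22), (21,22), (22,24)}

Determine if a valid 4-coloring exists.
Yes, G is 4-colorable

A valid 4-coloring: color 1: [5, 10, 20, 22, 23]; color 2: [0, 4, 7, 15, 18, 24]; color 3: [1, 11, 21].
(χ(G) = 3 ≤ 4.)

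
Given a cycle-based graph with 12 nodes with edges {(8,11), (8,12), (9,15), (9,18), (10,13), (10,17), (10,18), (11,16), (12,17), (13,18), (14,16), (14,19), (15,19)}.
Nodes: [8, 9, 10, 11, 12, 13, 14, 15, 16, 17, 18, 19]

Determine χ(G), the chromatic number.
Clique number ω(G) = 3 (lower bound: χ ≥ ω).
The clique on [10, 13, 18] has size 3, forcing χ ≥ 3, and the coloring below uses 3 colors, so χ(G) = 3.
A valid 3-coloring: color 1: [9, 10, 11, 12, 14]; color 2: [8, 16, 17, 18, 19]; color 3: [13, 15].

χ(G) = 3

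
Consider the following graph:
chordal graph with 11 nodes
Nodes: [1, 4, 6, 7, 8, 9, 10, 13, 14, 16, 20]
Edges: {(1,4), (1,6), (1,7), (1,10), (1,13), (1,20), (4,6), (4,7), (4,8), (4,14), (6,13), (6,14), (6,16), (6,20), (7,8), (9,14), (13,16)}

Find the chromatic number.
χ(G) = 3

Clique number ω(G) = 3 (lower bound: χ ≥ ω).
The clique on [1, 6, 13] has size 3, forcing χ ≥ 3, and the coloring below uses 3 colors, so χ(G) = 3.
A valid 3-coloring: color 1: [1, 8, 14, 16]; color 2: [6, 7, 9, 10]; color 3: [4, 13, 20].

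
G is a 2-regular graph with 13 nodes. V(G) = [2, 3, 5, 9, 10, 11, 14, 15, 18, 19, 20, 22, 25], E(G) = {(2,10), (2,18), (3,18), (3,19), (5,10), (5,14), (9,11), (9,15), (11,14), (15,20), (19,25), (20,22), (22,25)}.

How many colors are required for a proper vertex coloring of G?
χ(G) = 3

Clique number ω(G) = 2 (lower bound: χ ≥ ω).
Odd cycle [18, 3, 19, 25, 22, 20, 15, 9, 11, 14, 5, 10, 2] needs 3 colors (χ ≥ 3).
The coloring below uses 3 colors, so χ(G) = 3.
A valid 3-coloring: color 1: [10, 14, 15, 18, 19, 22]; color 2: [2, 3, 5, 11, 20, 25]; color 3: [9].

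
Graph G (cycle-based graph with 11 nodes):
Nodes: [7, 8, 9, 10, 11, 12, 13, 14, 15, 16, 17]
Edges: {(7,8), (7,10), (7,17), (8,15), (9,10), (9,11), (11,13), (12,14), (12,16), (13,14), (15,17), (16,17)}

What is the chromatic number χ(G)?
Clique number ω(G) = 2 (lower bound: χ ≥ ω).
Odd cycle [12, 16, 17, 7, 10, 9, 11, 13, 14] needs 3 colors (χ ≥ 3).
The coloring below uses 3 colors, so χ(G) = 3.
A valid 3-coloring: color 1: [8, 10, 12, 13, 17]; color 2: [7, 9, 14, 15, 16]; color 3: [11].

χ(G) = 3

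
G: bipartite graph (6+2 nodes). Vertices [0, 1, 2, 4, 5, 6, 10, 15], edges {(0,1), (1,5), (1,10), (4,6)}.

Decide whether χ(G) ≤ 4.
Yes, G is 4-colorable

A valid 4-coloring: color 1: [1, 2, 6, 15]; color 2: [0, 4, 5, 10].
(χ(G) = 2 ≤ 4.)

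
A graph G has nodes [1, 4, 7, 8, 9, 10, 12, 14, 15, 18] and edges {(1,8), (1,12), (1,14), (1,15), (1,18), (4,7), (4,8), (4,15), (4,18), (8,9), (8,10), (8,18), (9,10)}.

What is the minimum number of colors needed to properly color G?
Clique number ω(G) = 3 (lower bound: χ ≥ ω).
The clique on [1, 8, 18] has size 3, forcing χ ≥ 3, and the coloring below uses 3 colors, so χ(G) = 3.
A valid 3-coloring: color 1: [7, 8, 12, 14, 15]; color 2: [1, 4, 9]; color 3: [10, 18].

χ(G) = 3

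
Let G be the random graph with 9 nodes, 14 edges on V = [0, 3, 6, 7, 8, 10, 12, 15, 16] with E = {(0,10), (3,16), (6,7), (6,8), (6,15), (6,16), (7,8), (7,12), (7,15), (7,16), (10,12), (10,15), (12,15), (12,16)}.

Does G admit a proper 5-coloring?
Yes, G is 5-colorable

A valid 5-coloring: color 1: [3, 7, 10]; color 2: [0, 6, 12]; color 3: [8, 15, 16].
(χ(G) = 3 ≤ 5.)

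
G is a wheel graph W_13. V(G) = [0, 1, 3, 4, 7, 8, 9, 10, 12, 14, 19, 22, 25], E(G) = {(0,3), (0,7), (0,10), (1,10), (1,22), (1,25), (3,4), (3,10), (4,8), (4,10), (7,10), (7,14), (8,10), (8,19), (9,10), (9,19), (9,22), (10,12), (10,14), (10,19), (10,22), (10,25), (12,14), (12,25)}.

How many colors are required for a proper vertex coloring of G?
χ(G) = 3

Clique number ω(G) = 3 (lower bound: χ ≥ ω).
The clique on [0, 3, 10] has size 3, forcing χ ≥ 3, and the coloring below uses 3 colors, so χ(G) = 3.
A valid 3-coloring: color 1: [10]; color 2: [0, 4, 14, 19, 22, 25]; color 3: [1, 3, 7, 8, 9, 12].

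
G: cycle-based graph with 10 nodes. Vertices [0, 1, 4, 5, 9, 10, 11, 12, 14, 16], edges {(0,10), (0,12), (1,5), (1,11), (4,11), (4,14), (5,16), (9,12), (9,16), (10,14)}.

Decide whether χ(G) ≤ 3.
A valid 3-coloring: color 1: [0, 5, 9, 11, 14]; color 2: [1, 4, 10, 12, 16].
(χ(G) = 2 ≤ 3.)

Yes, G is 3-colorable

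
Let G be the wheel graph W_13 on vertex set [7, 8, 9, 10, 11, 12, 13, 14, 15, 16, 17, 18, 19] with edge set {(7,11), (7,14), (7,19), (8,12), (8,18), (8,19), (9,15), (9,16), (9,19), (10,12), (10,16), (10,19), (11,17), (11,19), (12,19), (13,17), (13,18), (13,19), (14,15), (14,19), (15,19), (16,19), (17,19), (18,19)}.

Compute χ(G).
Clique number ω(G) = 3 (lower bound: χ ≥ ω).
The clique on [7, 11, 19] has size 3, forcing χ ≥ 3, and the coloring below uses 3 colors, so χ(G) = 3.
A valid 3-coloring: color 1: [19]; color 2: [8, 9, 10, 11, 13, 14]; color 3: [7, 12, 15, 16, 17, 18].

χ(G) = 3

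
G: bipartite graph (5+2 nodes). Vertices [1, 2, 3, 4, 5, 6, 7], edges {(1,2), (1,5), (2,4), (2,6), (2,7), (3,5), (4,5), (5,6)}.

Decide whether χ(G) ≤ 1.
No, G is not 1-colorable

Edge (1,2) forces its endpoints to differ, so 1 color is not enough.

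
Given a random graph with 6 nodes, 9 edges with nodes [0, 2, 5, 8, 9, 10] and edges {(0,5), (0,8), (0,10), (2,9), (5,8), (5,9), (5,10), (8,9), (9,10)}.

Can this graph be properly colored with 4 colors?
A valid 4-coloring: color 1: [2, 5]; color 2: [0, 9]; color 3: [8, 10].
(χ(G) = 3 ≤ 4.)

Yes, G is 4-colorable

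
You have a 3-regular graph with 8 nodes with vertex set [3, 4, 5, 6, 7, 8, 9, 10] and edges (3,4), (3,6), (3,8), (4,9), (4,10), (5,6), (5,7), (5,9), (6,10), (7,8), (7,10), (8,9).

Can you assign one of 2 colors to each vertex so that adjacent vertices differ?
No, G is not 2-colorable

Odd cycle [4, 10, 6, 5, 9] needs 3 colors (χ ≥ 3).
Hence χ(G) ≥ 3 > 2, so no proper 2-coloring exists.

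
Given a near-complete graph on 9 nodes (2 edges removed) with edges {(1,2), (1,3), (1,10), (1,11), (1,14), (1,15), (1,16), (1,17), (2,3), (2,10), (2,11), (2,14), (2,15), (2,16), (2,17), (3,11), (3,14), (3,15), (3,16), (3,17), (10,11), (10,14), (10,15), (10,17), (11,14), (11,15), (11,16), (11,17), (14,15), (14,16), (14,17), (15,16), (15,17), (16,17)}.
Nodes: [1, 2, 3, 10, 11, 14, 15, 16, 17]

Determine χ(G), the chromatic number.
Clique number ω(G) = 8 (lower bound: χ ≥ ω).
The clique on [1, 2, 3, 11, 14, 15, 16, 17] has size 8, forcing χ ≥ 8, and the coloring below uses 8 colors, so χ(G) = 8.
A valid 8-coloring: color 1: [15]; color 2: [11]; color 3: [2]; color 4: [1]; color 5: [17]; color 6: [14]; color 7: [10, 16]; color 8: [3].

χ(G) = 8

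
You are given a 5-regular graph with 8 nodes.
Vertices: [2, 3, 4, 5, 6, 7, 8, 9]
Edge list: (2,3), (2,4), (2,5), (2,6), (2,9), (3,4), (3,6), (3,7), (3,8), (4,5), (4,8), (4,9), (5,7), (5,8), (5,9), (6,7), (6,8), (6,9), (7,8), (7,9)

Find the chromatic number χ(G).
χ(G) = 4

Clique number ω(G) = 4 (lower bound: χ ≥ ω).
The clique on [3, 6, 7, 8] has size 4, forcing χ ≥ 4, and the coloring below uses 4 colors, so χ(G) = 4.
A valid 4-coloring: color 1: [2, 8]; color 2: [5, 6]; color 3: [3, 9]; color 4: [4, 7].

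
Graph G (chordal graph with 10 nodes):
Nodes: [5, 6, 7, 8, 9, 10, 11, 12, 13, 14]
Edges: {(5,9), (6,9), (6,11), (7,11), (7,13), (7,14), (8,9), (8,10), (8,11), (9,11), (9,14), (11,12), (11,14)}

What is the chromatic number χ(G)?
Clique number ω(G) = 3 (lower bound: χ ≥ ω).
The clique on [8, 9, 11] has size 3, forcing χ ≥ 3, and the coloring below uses 3 colors, so χ(G) = 3.
A valid 3-coloring: color 1: [5, 10, 11, 13]; color 2: [7, 9, 12]; color 3: [6, 8, 14].

χ(G) = 3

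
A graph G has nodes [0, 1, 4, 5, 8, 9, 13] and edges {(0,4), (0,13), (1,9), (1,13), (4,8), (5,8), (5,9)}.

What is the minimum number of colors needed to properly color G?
χ(G) = 3

Clique number ω(G) = 2 (lower bound: χ ≥ ω).
Odd cycle [5, 9, 1, 13, 0, 4, 8] needs 3 colors (χ ≥ 3).
The coloring below uses 3 colors, so χ(G) = 3.
A valid 3-coloring: color 1: [1, 4, 5]; color 2: [8, 9, 13]; color 3: [0].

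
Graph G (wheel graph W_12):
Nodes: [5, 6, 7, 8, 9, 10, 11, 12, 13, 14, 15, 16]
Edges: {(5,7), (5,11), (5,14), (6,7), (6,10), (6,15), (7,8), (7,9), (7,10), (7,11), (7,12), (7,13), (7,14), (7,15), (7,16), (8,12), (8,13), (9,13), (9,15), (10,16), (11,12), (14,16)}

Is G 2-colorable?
The clique on vertices [5, 7, 11] has size 3 > 2, so it alone needs 3 colors.

No, G is not 2-colorable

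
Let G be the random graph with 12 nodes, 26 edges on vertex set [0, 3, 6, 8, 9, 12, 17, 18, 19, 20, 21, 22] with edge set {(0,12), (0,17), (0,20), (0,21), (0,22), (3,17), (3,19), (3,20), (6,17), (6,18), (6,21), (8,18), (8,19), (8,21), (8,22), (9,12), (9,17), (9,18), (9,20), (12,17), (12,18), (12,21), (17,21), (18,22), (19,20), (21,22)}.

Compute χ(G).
χ(G) = 4

Clique number ω(G) = 4 (lower bound: χ ≥ ω).
The clique on [0, 12, 17, 21] has size 4, forcing χ ≥ 4, and the coloring below uses 4 colors, so χ(G) = 4.
A valid 4-coloring: color 1: [17, 20, 22]; color 2: [18, 19, 21]; color 3: [3, 6, 8, 12]; color 4: [0, 9].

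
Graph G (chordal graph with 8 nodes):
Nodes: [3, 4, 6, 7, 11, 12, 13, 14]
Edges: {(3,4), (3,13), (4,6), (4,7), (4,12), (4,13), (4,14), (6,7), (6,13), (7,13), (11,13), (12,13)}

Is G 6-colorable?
Yes, G is 6-colorable

A valid 6-coloring: color 1: [4, 11]; color 2: [13, 14]; color 3: [3, 7, 12]; color 4: [6].
(χ(G) = 4 ≤ 6.)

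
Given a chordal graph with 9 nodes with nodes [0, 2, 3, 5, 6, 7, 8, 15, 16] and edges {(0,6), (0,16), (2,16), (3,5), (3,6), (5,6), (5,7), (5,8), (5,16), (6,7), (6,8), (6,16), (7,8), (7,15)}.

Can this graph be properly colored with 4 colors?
A valid 4-coloring: color 1: [2, 6, 15]; color 2: [0, 5]; color 3: [3, 7, 16]; color 4: [8].
(χ(G) = 4 ≤ 4.)

Yes, G is 4-colorable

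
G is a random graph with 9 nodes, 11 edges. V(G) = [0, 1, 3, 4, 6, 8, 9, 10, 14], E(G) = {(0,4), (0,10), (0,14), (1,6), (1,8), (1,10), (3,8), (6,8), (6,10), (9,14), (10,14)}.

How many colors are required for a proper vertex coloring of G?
χ(G) = 3

Clique number ω(G) = 3 (lower bound: χ ≥ ω).
The clique on [1, 6, 8] has size 3, forcing χ ≥ 3, and the coloring below uses 3 colors, so χ(G) = 3.
A valid 3-coloring: color 1: [4, 8, 9, 10]; color 2: [0, 1, 3]; color 3: [6, 14].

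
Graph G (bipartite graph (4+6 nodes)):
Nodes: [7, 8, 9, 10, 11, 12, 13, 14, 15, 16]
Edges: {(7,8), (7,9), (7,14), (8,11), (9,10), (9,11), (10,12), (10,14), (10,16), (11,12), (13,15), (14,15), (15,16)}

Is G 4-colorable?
A valid 4-coloring: color 1: [7, 10, 11, 15]; color 2: [8, 9, 12, 13, 14, 16].
(χ(G) = 2 ≤ 4.)

Yes, G is 4-colorable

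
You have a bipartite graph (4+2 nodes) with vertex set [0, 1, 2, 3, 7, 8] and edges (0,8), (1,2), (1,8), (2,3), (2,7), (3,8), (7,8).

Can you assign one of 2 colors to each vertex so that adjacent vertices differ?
Yes, G is 2-colorable

A valid 2-coloring: color 1: [2, 8]; color 2: [0, 1, 3, 7].
(χ(G) = 2 ≤ 2.)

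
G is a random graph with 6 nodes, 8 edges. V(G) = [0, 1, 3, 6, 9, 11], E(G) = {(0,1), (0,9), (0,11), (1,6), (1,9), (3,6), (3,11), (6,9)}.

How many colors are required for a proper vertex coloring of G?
Clique number ω(G) = 3 (lower bound: χ ≥ ω).
The clique on [0, 1, 9] has size 3, forcing χ ≥ 3, and the coloring below uses 3 colors, so χ(G) = 3.
A valid 3-coloring: color 1: [1, 11]; color 2: [0, 6]; color 3: [3, 9].

χ(G) = 3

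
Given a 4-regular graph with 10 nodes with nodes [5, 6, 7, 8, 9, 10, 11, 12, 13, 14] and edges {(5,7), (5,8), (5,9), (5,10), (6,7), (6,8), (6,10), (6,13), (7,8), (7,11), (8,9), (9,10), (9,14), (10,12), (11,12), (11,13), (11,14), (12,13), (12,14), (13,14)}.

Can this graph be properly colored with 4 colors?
A valid 4-coloring: color 1: [6, 9, 12]; color 2: [8, 10, 11]; color 3: [7, 14]; color 4: [5, 13].
(χ(G) = 4 ≤ 4.)

Yes, G is 4-colorable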